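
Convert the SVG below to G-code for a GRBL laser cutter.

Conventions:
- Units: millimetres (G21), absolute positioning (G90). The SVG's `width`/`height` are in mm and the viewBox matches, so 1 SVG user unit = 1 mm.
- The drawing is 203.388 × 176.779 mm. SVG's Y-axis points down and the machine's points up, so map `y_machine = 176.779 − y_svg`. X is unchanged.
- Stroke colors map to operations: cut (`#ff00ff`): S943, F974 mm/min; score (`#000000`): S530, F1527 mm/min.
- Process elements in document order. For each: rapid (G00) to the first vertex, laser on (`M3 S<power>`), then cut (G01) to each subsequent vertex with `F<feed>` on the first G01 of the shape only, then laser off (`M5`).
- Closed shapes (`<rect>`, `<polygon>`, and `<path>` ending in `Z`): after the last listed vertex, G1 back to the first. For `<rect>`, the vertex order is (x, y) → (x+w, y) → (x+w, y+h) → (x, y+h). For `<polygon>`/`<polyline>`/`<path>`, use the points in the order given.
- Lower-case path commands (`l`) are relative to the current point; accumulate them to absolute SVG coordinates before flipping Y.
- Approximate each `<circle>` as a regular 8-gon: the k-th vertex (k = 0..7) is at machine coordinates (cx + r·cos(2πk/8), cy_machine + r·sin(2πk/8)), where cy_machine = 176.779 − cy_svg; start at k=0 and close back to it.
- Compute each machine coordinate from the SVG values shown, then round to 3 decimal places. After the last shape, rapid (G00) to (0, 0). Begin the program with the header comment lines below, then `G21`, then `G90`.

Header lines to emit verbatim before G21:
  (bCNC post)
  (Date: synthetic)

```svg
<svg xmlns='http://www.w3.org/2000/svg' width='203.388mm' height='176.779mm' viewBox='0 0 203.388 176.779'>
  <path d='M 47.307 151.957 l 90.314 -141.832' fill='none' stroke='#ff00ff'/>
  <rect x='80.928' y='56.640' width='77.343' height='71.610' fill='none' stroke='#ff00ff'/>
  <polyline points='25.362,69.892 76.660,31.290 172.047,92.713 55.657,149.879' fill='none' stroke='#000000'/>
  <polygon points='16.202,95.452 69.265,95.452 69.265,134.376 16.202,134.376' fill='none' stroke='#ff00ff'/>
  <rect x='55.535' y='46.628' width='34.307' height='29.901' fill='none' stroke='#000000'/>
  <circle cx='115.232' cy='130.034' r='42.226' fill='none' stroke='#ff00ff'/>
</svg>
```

Since the viewBox matches the mm dimensions, user units are millimetres directly. The only transform is the Y-flip y_m = 176.779 − y_svg.

Shape 1 is a line segment drawn with `<path>`. Its stroke #ff00ff means cut at S943, F974. After flipping Y the toolpath is (47.307,24.822) → (137.621,166.654).

Shape 2 is a rectangle drawn with `<rect>`. Its stroke #ff00ff means cut at S943, F974. After flipping Y the toolpath is (80.928,120.139) → (158.271,120.139) → (158.271,48.529) → (80.928,48.529) → (80.928,120.139), returning to the start.

Shape 3 is a open polyline drawn with `<polyline>`. Its stroke #000000 means score at S530, F1527. After flipping Y the toolpath is (25.362,106.887) → (76.660,145.489) → (172.047,84.066) → (55.657,26.900).

Shape 4 is a rectangle drawn with `<polygon>`. Its stroke #ff00ff means cut at S943, F974. After flipping Y the toolpath is (16.202,81.327) → (69.265,81.327) → (69.265,42.403) → (16.202,42.403) → (16.202,81.327), returning to the start.

Shape 5 is a rectangle drawn with `<rect>`. Its stroke #000000 means score at S530, F1527. After flipping Y the toolpath is (55.535,130.151) → (89.842,130.151) → (89.842,100.250) → (55.535,100.250) → (55.535,130.151), returning to the start.

Shape 6 is a circle drawn with `<circle>`. Its stroke #ff00ff means cut at S943, F974. After flipping Y the toolpath is (157.458,46.745) → (145.090,76.603) → (115.232,88.971) → (85.374,76.603) → (73.006,46.745) → (85.374,16.887) → (115.232,4.519) → (145.090,16.887) → (157.458,46.745), returning to the start.

(bCNC post)
(Date: synthetic)
G21
G90
G00 X47.307 Y24.822
M3 S943
G01 X137.621 Y166.654 F974
M5
G00 X80.928 Y120.139
M3 S943
G01 X158.271 Y120.139 F974
G01 X158.271 Y48.529
G01 X80.928 Y48.529
G01 X80.928 Y120.139
M5
G00 X25.362 Y106.887
M3 S530
G01 X76.660 Y145.489 F1527
G01 X172.047 Y84.066
G01 X55.657 Y26.900
M5
G00 X16.202 Y81.327
M3 S943
G01 X69.265 Y81.327 F974
G01 X69.265 Y42.403
G01 X16.202 Y42.403
G01 X16.202 Y81.327
M5
G00 X55.535 Y130.151
M3 S530
G01 X89.842 Y130.151 F1527
G01 X89.842 Y100.250
G01 X55.535 Y100.250
G01 X55.535 Y130.151
M5
G00 X157.458 Y46.745
M3 S943
G01 X145.090 Y76.603 F974
G01 X115.232 Y88.971
G01 X85.374 Y76.603
G01 X73.006 Y46.745
G01 X85.374 Y16.887
G01 X115.232 Y4.519
G01 X145.090 Y16.887
G01 X157.458 Y46.745
M5
G00 X0.000 Y0.000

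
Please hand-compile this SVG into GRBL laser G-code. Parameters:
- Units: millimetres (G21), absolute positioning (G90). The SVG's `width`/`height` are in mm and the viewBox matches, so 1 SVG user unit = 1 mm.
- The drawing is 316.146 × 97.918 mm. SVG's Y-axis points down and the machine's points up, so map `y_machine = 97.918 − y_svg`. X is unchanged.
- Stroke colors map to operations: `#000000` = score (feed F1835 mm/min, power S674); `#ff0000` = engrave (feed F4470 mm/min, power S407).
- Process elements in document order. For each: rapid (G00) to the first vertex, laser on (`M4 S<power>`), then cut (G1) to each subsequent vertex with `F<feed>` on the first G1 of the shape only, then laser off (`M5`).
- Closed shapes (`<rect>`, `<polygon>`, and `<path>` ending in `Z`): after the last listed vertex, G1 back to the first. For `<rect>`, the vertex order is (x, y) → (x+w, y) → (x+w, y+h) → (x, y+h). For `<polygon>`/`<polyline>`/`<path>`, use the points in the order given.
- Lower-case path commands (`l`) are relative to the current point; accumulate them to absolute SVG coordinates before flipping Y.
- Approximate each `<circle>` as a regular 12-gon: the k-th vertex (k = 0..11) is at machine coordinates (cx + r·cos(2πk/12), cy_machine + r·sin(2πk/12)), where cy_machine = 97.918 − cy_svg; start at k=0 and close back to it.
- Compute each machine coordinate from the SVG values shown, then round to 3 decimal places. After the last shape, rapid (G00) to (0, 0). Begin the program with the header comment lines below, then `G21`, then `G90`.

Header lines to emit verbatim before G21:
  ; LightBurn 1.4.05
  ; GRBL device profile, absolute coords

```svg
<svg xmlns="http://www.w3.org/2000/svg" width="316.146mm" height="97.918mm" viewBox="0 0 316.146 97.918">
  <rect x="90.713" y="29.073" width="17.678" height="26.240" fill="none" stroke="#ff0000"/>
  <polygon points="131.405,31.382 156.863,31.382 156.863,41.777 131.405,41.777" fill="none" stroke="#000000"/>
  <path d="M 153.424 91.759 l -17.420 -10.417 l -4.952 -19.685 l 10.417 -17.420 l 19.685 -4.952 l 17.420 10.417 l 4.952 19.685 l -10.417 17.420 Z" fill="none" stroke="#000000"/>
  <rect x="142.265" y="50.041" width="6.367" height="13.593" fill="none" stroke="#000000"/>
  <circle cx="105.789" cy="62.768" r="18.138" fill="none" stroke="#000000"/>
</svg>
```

; LightBurn 1.4.05
; GRBL device profile, absolute coords
G21
G90
G00 X90.713 Y68.845
M4 S407
G1 X108.391 Y68.845 F4470
G1 X108.391 Y42.605
G1 X90.713 Y42.605
G1 X90.713 Y68.845
M5
G00 X131.405 Y66.536
M4 S674
G1 X156.863 Y66.536 F1835
G1 X156.863 Y56.141
G1 X131.405 Y56.141
G1 X131.405 Y66.536
M5
G00 X153.424 Y6.159
M4 S674
G1 X136.004 Y16.576 F1835
G1 X131.052 Y36.261
G1 X141.469 Y53.681
G1 X161.154 Y58.633
G1 X178.574 Y48.216
G1 X183.526 Y28.531
G1 X173.109 Y11.111
G1 X153.424 Y6.159
M5
G00 X142.265 Y47.877
M4 S674
G1 X148.632 Y47.877 F1835
G1 X148.632 Y34.284
G1 X142.265 Y34.284
G1 X142.265 Y47.877
M5
G00 X123.927 Y35.150
M4 S674
G1 X121.497 Y44.219 F1835
G1 X114.858 Y50.858
G1 X105.789 Y53.288
G1 X96.720 Y50.858
G1 X90.081 Y44.219
G1 X87.651 Y35.150
G1 X90.081 Y26.081
G1 X96.720 Y19.442
G1 X105.789 Y17.012
G1 X114.858 Y19.442
G1 X121.497 Y26.081
G1 X123.927 Y35.150
M5
G00 X0.000 Y0.000

viewBox `0 0 316.146 97.918` with mm width/height → 1 unit = 1 mm. Flip: y_m = 97.918 − y_svg.

**Shape 1** — `<rect>` rectangle, stroke `#ff0000` → engrave (S407, F4470). Machine vertices: (90.713,68.845) → (108.391,68.845) → (108.391,42.605) → (90.713,42.605) → (90.713,68.845). Closed: final G1 returns to the first vertex.

**Shape 2** — `<polygon>` rectangle, stroke `#000000` → score (S674, F1835). Machine vertices: (131.405,66.536) → (156.863,66.536) → (156.863,56.141) → (131.405,56.141) → (131.405,66.536). Closed: final G1 returns to the first vertex.

**Shape 3** — `<path>` regular polygon, stroke `#000000` → score (S674, F1835). Machine vertices: (153.424,6.159) → (136.004,16.576) → (131.052,36.261) → (141.469,53.681) → (161.154,58.633) → (178.574,48.216) → (183.526,28.531) → (173.109,11.111) → (153.424,6.159). Closed: final G1 returns to the first vertex.

**Shape 4** — `<rect>` rectangle, stroke `#000000` → score (S674, F1835). Machine vertices: (142.265,47.877) → (148.632,47.877) → (148.632,34.284) → (142.265,34.284) → (142.265,47.877). Closed: final G1 returns to the first vertex.

**Shape 5** — `<circle>` circle, stroke `#000000` → score (S674, F1835). Machine vertices: (123.927,35.150) → (121.497,44.219) → (114.858,50.858) → (105.789,53.288) → (96.720,50.858) → (90.081,44.219) → (87.651,35.150) → (90.081,26.081) → (96.720,19.442) → (105.789,17.012) → (114.858,19.442) → (121.497,26.081) → (123.927,35.150). Closed: final G1 returns to the first vertex.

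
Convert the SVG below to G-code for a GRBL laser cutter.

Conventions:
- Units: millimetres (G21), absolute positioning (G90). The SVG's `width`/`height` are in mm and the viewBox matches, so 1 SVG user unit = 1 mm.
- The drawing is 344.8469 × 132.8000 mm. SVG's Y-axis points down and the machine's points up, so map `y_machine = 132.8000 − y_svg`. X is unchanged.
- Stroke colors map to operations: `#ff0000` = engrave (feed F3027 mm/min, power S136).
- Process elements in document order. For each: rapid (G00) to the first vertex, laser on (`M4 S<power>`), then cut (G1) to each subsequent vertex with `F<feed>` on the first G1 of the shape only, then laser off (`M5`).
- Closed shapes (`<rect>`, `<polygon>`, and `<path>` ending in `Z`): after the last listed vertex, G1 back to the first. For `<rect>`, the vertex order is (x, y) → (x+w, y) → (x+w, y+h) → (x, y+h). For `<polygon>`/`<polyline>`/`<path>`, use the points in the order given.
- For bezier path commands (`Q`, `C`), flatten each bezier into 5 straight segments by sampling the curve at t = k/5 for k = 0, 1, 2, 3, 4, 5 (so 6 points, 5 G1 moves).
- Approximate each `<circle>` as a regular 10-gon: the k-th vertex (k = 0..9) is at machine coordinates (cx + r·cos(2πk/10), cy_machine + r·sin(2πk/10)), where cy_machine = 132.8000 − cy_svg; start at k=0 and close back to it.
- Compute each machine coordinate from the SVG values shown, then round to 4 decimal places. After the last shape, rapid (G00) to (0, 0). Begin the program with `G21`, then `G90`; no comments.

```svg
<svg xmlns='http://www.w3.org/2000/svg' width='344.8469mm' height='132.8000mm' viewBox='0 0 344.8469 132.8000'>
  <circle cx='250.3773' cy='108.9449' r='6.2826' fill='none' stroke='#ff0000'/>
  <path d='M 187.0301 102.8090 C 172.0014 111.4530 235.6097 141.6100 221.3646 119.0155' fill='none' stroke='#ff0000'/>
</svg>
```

G21
G90
G00 X256.6599 Y23.8551
M4 S136
G1 X255.4600 Y27.5479 F3027
G1 X252.3187 Y29.8302
G1 X248.4359 Y29.8302
G1 X245.2946 Y27.5479
G1 X244.0947 Y23.8551
G1 X245.2946 Y20.1623
G1 X248.4359 Y17.8800
G1 X252.3187 Y17.8800
G1 X255.4600 Y20.1623
G1 X256.6599 Y23.8551
M5
G00 X187.0301 Y29.9910
M4 S136
G1 X186.1974 Y22.8172 F3027
G1 X196.7260 Y14.0449
G1 X211.1045 Y7.2389
G1 X221.8212 Y5.9639
G1 X221.3646 Y13.7845
M5
G00 X0.0000 Y0.0000

1 u = 1 mm; y_m = 132.8000 − y.

[1] `<circle>` circle, #ff0000→engrave S136 F3027: (256.6599,23.8551) → (255.4600,27.5479) → (252.3187,29.8302) → (248.4359,29.8302) → (245.2946,27.5479) → (244.0947,23.8551) → (245.2946,20.1623) → (248.4359,17.8800) → (252.3187,17.8800) → (255.4600,20.1623) → (256.6599,23.8551) (closed)

[2] `<path>` cubic bezier, #ff0000→engrave S136 F3027: (187.0301,29.9910) → (186.1974,22.8172) → (196.7260,14.0449) → (211.1045,7.2389) → (221.8212,5.9639) → (221.3646,13.7845)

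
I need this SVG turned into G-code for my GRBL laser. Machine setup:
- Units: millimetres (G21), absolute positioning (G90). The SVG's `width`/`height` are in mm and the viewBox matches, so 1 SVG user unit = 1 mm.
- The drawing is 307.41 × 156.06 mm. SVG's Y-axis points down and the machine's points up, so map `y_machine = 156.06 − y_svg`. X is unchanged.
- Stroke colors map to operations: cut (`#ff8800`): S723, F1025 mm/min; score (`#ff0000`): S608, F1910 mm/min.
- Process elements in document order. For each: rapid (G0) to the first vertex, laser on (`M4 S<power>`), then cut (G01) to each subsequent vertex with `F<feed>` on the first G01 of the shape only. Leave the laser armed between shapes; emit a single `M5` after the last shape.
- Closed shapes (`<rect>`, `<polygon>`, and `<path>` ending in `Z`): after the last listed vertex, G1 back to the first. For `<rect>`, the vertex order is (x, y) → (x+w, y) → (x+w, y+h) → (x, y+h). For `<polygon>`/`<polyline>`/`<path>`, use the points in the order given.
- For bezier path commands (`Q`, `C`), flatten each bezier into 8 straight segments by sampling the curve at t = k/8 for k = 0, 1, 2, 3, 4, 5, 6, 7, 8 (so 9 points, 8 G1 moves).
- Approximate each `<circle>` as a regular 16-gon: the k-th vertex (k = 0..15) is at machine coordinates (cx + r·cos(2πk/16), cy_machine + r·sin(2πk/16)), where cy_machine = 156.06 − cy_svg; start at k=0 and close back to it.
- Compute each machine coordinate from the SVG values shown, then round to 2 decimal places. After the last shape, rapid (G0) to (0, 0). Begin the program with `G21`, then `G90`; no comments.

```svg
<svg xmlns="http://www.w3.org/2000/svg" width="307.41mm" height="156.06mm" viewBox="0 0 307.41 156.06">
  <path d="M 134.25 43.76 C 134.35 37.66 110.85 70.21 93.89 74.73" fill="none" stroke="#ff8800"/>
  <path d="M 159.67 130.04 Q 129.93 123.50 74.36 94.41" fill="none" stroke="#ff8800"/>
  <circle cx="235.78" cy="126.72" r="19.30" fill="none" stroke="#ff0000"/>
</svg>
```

1 u = 1 mm; y_m = 156.06 − y.

[1] `<path>` cubic bezier, #ff8800→cut S723 F1025: (134.25,112.30) → (133.24,112.91) → (130.37,110.67) → (126.00,106.37) → (120.47,100.80) → (114.14,94.72) → (107.37,88.93) → (100.50,84.21) → (93.89,81.33)

[2] `<path>` quadratic bezier, #ff8800→cut S723 F1025: (159.67,26.02) → (151.83,28.01) → (143.19,30.70) → (133.73,34.10) → (123.47,38.20) → (112.41,43.00) → (100.53,48.51) → (87.85,54.73) → (74.36,61.65)

[3] `<circle>` circle, #ff0000→score S608 F1910: (255.08,29.34) → (253.61,36.73) → (249.43,42.99) → (243.17,47.17) → (235.78,48.64) → (228.39,47.17) → (222.13,42.99) → (217.95,36.73) → (216.48,29.34) → (217.95,21.95) → (222.13,15.69) → (228.39,11.51) → (235.78,10.04) → (243.17,11.51) → (249.43,15.69) → (253.61,21.95) → (255.08,29.34) (closed)

G21
G90
G0 X134.25 Y112.30
M4 S723
G01 X133.24 Y112.91 F1025
G01 X130.37 Y110.67
G01 X126.00 Y106.37
G01 X120.47 Y100.80
G01 X114.14 Y94.72
G01 X107.37 Y88.93
G01 X100.50 Y84.21
G01 X93.89 Y81.33
G0 X159.67 Y26.02
M4 S723
G01 X151.83 Y28.01 F1025
G01 X143.19 Y30.70
G01 X133.73 Y34.10
G01 X123.47 Y38.20
G01 X112.41 Y43.00
G01 X100.53 Y48.51
G01 X87.85 Y54.73
G01 X74.36 Y61.65
G0 X255.08 Y29.34
M4 S608
G01 X253.61 Y36.73 F1910
G01 X249.43 Y42.99
G01 X243.17 Y47.17
G01 X235.78 Y48.64
G01 X228.39 Y47.17
G01 X222.13 Y42.99
G01 X217.95 Y36.73
G01 X216.48 Y29.34
G01 X217.95 Y21.95
G01 X222.13 Y15.69
G01 X228.39 Y11.51
G01 X235.78 Y10.04
G01 X243.17 Y11.51
G01 X249.43 Y15.69
G01 X253.61 Y21.95
G01 X255.08 Y29.34
M5
G0 X0.00 Y0.00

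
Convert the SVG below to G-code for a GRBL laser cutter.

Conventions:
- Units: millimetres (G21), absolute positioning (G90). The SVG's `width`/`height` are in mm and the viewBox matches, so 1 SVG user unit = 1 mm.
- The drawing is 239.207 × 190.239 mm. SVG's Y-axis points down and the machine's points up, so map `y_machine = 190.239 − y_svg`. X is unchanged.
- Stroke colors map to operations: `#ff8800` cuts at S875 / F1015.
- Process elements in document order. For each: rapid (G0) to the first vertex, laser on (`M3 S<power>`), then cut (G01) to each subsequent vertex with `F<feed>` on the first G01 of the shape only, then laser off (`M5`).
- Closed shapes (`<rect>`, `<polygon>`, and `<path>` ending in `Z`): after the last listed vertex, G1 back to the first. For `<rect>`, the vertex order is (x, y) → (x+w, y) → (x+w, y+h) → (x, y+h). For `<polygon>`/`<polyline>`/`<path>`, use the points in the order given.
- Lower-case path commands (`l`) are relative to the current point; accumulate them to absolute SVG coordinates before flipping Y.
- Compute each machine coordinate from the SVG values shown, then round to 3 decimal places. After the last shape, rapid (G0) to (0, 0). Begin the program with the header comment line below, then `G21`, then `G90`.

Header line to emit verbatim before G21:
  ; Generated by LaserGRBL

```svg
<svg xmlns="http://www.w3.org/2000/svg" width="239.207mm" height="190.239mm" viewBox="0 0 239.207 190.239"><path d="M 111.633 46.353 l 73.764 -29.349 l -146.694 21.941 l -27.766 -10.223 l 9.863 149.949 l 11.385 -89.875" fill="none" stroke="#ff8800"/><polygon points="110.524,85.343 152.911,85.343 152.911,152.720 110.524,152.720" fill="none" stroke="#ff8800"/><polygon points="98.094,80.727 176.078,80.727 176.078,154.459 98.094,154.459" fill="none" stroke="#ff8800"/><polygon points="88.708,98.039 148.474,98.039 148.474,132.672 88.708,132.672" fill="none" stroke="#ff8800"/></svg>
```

; Generated by LaserGRBL
G21
G90
G0 X111.633 Y143.886
M3 S875
G01 X185.397 Y173.235 F1015
G01 X38.703 Y151.294
G01 X10.937 Y161.517
G01 X20.800 Y11.568
G01 X32.185 Y101.443
M5
G0 X110.524 Y104.896
M3 S875
G01 X152.911 Y104.896 F1015
G01 X152.911 Y37.519
G01 X110.524 Y37.519
G01 X110.524 Y104.896
M5
G0 X98.094 Y109.512
M3 S875
G01 X176.078 Y109.512 F1015
G01 X176.078 Y35.780
G01 X98.094 Y35.780
G01 X98.094 Y109.512
M5
G0 X88.708 Y92.200
M3 S875
G01 X148.474 Y92.200 F1015
G01 X148.474 Y57.567
G01 X88.708 Y57.567
G01 X88.708 Y92.200
M5
G0 X0.000 Y0.000

Since the viewBox matches the mm dimensions, user units are millimetres directly. The only transform is the Y-flip y_m = 190.239 − y_svg.

Shape 1 is a open polyline drawn with `<path>`. Its stroke #ff8800 means cut at S875, F1015. After flipping Y the toolpath is (111.633,143.886) → (185.397,173.235) → (38.703,151.294) → (10.937,161.517) → (20.800,11.568) → (32.185,101.443).

Shape 2 is a rectangle drawn with `<polygon>`. Its stroke #ff8800 means cut at S875, F1015. After flipping Y the toolpath is (110.524,104.896) → (152.911,104.896) → (152.911,37.519) → (110.524,37.519) → (110.524,104.896), returning to the start.

Shape 3 is a rectangle drawn with `<polygon>`. Its stroke #ff8800 means cut at S875, F1015. After flipping Y the toolpath is (98.094,109.512) → (176.078,109.512) → (176.078,35.780) → (98.094,35.780) → (98.094,109.512), returning to the start.

Shape 4 is a rectangle drawn with `<polygon>`. Its stroke #ff8800 means cut at S875, F1015. After flipping Y the toolpath is (88.708,92.200) → (148.474,92.200) → (148.474,57.567) → (88.708,57.567) → (88.708,92.200), returning to the start.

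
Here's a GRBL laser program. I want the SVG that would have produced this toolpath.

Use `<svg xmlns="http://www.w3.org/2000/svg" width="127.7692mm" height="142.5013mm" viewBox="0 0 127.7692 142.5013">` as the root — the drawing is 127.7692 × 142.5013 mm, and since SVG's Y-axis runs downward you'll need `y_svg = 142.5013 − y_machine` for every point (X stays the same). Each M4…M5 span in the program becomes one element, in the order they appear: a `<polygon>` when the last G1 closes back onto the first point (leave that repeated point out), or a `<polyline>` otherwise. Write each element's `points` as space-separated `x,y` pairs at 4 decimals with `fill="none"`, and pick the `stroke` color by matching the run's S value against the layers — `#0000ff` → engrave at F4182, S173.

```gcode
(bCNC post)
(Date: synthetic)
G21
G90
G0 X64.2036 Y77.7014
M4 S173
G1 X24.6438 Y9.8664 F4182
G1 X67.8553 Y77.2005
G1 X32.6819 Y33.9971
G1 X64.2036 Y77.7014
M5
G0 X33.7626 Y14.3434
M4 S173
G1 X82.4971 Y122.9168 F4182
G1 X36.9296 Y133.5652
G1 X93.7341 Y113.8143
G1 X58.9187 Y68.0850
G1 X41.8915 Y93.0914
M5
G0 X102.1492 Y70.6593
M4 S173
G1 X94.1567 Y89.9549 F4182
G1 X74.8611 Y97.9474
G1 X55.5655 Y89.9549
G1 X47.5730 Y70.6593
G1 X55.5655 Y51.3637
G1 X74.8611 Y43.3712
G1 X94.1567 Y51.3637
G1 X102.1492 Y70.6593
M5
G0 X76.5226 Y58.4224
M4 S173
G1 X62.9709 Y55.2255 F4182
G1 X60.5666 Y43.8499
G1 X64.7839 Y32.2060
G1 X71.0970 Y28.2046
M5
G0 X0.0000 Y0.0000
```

y_svg = 142.5013 − y_m. Every run uses S173, so all elements get stroke `#0000ff` (engrave).

[1] closed run; points: 64.2036,64.7999 24.6438,132.6349 67.8553,65.3008 32.6819,108.5042

[2] open run; points: 33.7626,128.1579 82.4971,19.5845 36.9296,8.9361 93.7341,28.6870 58.9187,74.4163 41.8915,49.4099

[3] closed run; points: 102.1492,71.8420 94.1567,52.5464 74.8611,44.5539 55.5655,52.5464 47.5730,71.8420 55.5655,91.1376 74.8611,99.1301 94.1567,91.1376

[4] open run; points: 76.5226,84.0789 62.9709,87.2758 60.5666,98.6514 64.7839,110.2953 71.0970,114.2967

<svg xmlns="http://www.w3.org/2000/svg" width="127.7692mm" height="142.5013mm" viewBox="0 0 127.7692 142.5013">
  <polygon points="64.2036,64.7999 24.6438,132.6349 67.8553,65.3008 32.6819,108.5042" fill="none" stroke="#0000ff"/>
  <polyline points="33.7626,128.1579 82.4971,19.5845 36.9296,8.9361 93.7341,28.6870 58.9187,74.4163 41.8915,49.4099" fill="none" stroke="#0000ff"/>
  <polygon points="102.1492,71.8420 94.1567,52.5464 74.8611,44.5539 55.5655,52.5464 47.5730,71.8420 55.5655,91.1376 74.8611,99.1301 94.1567,91.1376" fill="none" stroke="#0000ff"/>
  <polyline points="76.5226,84.0789 62.9709,87.2758 60.5666,98.6514 64.7839,110.2953 71.0970,114.2967" fill="none" stroke="#0000ff"/>
</svg>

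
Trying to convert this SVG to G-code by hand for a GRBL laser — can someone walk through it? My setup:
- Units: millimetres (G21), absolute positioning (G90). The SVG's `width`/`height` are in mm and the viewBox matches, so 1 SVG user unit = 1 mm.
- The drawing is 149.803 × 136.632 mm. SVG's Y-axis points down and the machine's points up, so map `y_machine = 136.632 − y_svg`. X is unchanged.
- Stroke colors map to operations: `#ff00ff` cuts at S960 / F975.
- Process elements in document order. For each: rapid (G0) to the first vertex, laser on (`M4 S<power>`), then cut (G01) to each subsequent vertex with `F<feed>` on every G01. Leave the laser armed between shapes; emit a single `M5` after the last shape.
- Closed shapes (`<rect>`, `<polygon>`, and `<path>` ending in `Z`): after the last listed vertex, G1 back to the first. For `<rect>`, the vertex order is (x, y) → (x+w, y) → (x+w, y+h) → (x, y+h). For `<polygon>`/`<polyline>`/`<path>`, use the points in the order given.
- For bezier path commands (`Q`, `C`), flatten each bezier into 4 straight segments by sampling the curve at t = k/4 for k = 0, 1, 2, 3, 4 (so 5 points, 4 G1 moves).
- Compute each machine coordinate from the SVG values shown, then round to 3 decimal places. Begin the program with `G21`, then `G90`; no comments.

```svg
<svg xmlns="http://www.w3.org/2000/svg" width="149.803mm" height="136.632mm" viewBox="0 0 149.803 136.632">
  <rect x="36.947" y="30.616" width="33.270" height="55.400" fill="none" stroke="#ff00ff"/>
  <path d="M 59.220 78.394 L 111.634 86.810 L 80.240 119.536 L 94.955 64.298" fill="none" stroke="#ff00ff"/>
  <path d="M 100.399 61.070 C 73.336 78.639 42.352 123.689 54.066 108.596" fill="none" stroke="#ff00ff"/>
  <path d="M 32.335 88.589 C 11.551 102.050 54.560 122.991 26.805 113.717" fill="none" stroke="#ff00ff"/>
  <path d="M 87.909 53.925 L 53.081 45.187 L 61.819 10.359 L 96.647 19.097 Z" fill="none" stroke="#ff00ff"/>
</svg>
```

G21
G90
G0 X36.947 Y106.016
M4 S960
G01 X70.217 Y106.016 F975
G01 X70.217 Y50.616 F975
G01 X36.947 Y50.616 F975
G01 X36.947 Y106.016 F975
G0 X59.220 Y58.238
M4 S960
G01 X111.634 Y49.822 F975
G01 X80.240 Y17.096 F975
G01 X94.955 Y72.334 F975
G0 X100.399 Y75.562
M4 S960
G01 X80.095 Y58.602 F975
G01 X62.691 Y39.551 F975
G01 X52.558 Y26.624 F975
G01 X54.066 Y28.036 F975
G0 X32.335 Y48.043
M4 S960
G01 X26.606 Y37.134 F975
G01 X32.184 Y26.953 F975
G01 X36.455 Y21.036 F975
G01 X26.805 Y22.915 F975
G0 X87.909 Y82.707
M4 S960
G01 X53.081 Y91.445 F975
G01 X61.819 Y126.273 F975
G01 X96.647 Y117.535 F975
G01 X87.909 Y82.707 F975
M5

viewBox `0 0 149.803 136.632` with mm width/height → 1 unit = 1 mm. Flip: y_m = 136.632 − y_svg.

**Shape 1** — `<rect>` rectangle, stroke `#ff00ff` → cut (S960, F975). Machine vertices: (36.947,106.016) → (70.217,106.016) → (70.217,50.616) → (36.947,50.616) → (36.947,106.016). Closed: final G1 returns to the first vertex.

**Shape 2** — `<path>` open polyline, stroke `#ff00ff` → cut (S960, F975). Machine vertices: (59.220,58.238) → (111.634,49.822) → (80.240,17.096) → (94.955,72.334). Open path.

**Shape 3** — `<path>` cubic bezier, stroke `#ff00ff` → cut (S960, F975). Control points (SVG): P0=(100.399,61.070), P1=(73.336,78.639), P2=(42.352,123.689), P3=(54.066,108.596); sampled at t=k/4. Machine vertices: (100.399,75.562) → (80.095,58.602) → (62.691,39.551) → (52.558,26.624) → (54.066,28.036). Open path.

**Shape 4** — `<path>` cubic bezier, stroke `#ff00ff` → cut (S960, F975). Control points (SVG): P0=(32.335,88.589), P1=(11.551,102.050), P2=(54.560,122.991), P3=(26.805,113.717); sampled at t=k/4. Machine vertices: (32.335,48.043) → (26.606,37.134) → (32.184,26.953) → (36.455,21.036) → (26.805,22.915). Open path.

**Shape 5** — `<path>` regular polygon, stroke `#ff00ff` → cut (S960, F975). Machine vertices: (87.909,82.707) → (53.081,91.445) → (61.819,126.273) → (96.647,117.535) → (87.909,82.707). Closed: final G1 returns to the first vertex.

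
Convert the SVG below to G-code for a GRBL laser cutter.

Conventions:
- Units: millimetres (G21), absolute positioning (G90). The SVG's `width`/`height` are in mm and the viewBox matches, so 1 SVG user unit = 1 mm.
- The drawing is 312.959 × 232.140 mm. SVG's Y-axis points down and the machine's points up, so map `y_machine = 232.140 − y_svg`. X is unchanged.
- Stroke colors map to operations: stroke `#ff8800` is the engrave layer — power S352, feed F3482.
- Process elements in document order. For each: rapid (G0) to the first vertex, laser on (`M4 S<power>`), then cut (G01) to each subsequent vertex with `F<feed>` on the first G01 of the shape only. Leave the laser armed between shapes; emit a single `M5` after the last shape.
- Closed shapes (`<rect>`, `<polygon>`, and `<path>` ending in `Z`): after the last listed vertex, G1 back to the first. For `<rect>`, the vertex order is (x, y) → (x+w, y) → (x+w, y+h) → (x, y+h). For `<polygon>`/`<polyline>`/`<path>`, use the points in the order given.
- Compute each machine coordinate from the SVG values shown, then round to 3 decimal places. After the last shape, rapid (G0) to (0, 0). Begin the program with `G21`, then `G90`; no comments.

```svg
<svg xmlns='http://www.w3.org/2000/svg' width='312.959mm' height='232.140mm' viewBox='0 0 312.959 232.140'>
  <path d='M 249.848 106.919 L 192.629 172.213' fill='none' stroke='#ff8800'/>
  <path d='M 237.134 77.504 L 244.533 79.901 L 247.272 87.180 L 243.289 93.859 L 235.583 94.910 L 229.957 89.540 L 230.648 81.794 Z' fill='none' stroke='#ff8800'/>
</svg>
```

G21
G90
G0 X249.848 Y125.221
M4 S352
G01 X192.629 Y59.927 F3482
G0 X237.134 Y154.636
M4 S352
G01 X244.533 Y152.239 F3482
G01 X247.272 Y144.960
G01 X243.289 Y138.281
G01 X235.583 Y137.230
G01 X229.957 Y142.600
G01 X230.648 Y150.346
G01 X237.134 Y154.636
M5
G0 X0.000 Y0.000

viewBox `0 0 312.959 232.140` with mm width/height → 1 unit = 1 mm. Flip: y_m = 232.140 − y_svg.

**Shape 1** — `<path>` line segment, stroke `#ff8800` → engrave (S352, F3482). Machine vertices: (249.848,125.221) → (192.629,59.927). Open path.

**Shape 2** — `<path>` regular polygon, stroke `#ff8800` → engrave (S352, F3482). Machine vertices: (237.134,154.636) → (244.533,152.239) → (247.272,144.960) → (243.289,138.281) → (235.583,137.230) → (229.957,142.600) → (230.648,150.346) → (237.134,154.636). Closed: final G1 returns to the first vertex.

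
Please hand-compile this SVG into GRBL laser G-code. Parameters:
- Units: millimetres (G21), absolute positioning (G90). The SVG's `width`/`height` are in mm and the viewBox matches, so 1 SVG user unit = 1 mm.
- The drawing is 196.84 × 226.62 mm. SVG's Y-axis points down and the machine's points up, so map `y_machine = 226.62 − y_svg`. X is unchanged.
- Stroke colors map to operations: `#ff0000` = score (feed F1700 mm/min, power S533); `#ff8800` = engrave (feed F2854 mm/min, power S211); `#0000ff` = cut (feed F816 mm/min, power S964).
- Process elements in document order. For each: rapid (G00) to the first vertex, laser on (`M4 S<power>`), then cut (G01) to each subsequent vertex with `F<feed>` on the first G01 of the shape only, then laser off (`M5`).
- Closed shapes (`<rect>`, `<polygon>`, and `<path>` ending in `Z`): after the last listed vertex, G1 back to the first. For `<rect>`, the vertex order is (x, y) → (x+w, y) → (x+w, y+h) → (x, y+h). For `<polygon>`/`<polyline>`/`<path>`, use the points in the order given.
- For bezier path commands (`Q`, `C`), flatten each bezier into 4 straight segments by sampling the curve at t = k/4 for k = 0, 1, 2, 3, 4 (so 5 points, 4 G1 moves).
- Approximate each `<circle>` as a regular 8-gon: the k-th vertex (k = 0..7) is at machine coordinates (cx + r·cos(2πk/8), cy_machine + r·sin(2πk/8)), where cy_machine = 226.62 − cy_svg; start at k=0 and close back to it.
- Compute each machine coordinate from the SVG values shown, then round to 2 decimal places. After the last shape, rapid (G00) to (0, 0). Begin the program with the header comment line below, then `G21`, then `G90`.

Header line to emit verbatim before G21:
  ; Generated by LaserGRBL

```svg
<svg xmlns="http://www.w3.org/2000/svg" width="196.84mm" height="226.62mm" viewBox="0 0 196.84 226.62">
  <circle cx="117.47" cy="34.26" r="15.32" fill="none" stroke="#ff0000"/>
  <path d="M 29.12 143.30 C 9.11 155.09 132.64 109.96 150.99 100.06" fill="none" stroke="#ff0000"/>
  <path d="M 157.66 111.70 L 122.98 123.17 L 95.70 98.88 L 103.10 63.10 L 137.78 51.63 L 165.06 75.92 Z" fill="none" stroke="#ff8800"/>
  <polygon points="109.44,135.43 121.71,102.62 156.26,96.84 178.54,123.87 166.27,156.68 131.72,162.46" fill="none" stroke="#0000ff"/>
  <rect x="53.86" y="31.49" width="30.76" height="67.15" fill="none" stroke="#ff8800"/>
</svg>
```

Since the viewBox matches the mm dimensions, user units are millimetres directly. The only transform is the Y-flip y_m = 226.62 − y_svg.

Shape 1 is a circle drawn with `<circle>`. Its stroke #ff0000 means score at S533, F1700. After flipping Y the toolpath is (132.79,192.36) → (128.30,203.19) → (117.47,207.68) → (106.64,203.19) → (102.15,192.36) → (106.64,181.53) → (117.47,177.04) → (128.30,181.53) → (132.79,192.36), returning to the start.

Shape 2 is a cubic bezier drawn with `<path>`. Its stroke #ff0000 means score at S533, F1700. After flipping Y the toolpath is (29.12,83.32) → (37.14,83.71) → (75.67,96.81) → (121.39,113.97) → (150.99,126.56).

Shape 3 is a regular polygon drawn with `<path>`. Its stroke #ff8800 means engrave at S211, F2854. After flipping Y the toolpath is (157.66,114.92) → (122.98,103.45) → (95.70,127.74) → (103.10,163.52) → (137.78,174.99) → (165.06,150.70) → (157.66,114.92), returning to the start.

Shape 4 is a regular polygon drawn with `<polygon>`. Its stroke #0000ff means cut at S964, F816. After flipping Y the toolpath is (109.44,91.19) → (121.71,124.00) → (156.26,129.78) → (178.54,102.75) → (166.27,69.94) → (131.72,64.16) → (109.44,91.19), returning to the start.

Shape 5 is a rectangle drawn with `<rect>`. Its stroke #ff8800 means engrave at S211, F2854. After flipping Y the toolpath is (53.86,195.13) → (84.62,195.13) → (84.62,127.98) → (53.86,127.98) → (53.86,195.13), returning to the start.

; Generated by LaserGRBL
G21
G90
G00 X132.79 Y192.36
M4 S533
G01 X128.30 Y203.19 F1700
G01 X117.47 Y207.68
G01 X106.64 Y203.19
G01 X102.15 Y192.36
G01 X106.64 Y181.53
G01 X117.47 Y177.04
G01 X128.30 Y181.53
G01 X132.79 Y192.36
M5
G00 X29.12 Y83.32
M4 S533
G01 X37.14 Y83.71 F1700
G01 X75.67 Y96.81
G01 X121.39 Y113.97
G01 X150.99 Y126.56
M5
G00 X157.66 Y114.92
M4 S211
G01 X122.98 Y103.45 F2854
G01 X95.70 Y127.74
G01 X103.10 Y163.52
G01 X137.78 Y174.99
G01 X165.06 Y150.70
G01 X157.66 Y114.92
M5
G00 X109.44 Y91.19
M4 S964
G01 X121.71 Y124.00 F816
G01 X156.26 Y129.78
G01 X178.54 Y102.75
G01 X166.27 Y69.94
G01 X131.72 Y64.16
G01 X109.44 Y91.19
M5
G00 X53.86 Y195.13
M4 S211
G01 X84.62 Y195.13 F2854
G01 X84.62 Y127.98
G01 X53.86 Y127.98
G01 X53.86 Y195.13
M5
G00 X0.00 Y0.00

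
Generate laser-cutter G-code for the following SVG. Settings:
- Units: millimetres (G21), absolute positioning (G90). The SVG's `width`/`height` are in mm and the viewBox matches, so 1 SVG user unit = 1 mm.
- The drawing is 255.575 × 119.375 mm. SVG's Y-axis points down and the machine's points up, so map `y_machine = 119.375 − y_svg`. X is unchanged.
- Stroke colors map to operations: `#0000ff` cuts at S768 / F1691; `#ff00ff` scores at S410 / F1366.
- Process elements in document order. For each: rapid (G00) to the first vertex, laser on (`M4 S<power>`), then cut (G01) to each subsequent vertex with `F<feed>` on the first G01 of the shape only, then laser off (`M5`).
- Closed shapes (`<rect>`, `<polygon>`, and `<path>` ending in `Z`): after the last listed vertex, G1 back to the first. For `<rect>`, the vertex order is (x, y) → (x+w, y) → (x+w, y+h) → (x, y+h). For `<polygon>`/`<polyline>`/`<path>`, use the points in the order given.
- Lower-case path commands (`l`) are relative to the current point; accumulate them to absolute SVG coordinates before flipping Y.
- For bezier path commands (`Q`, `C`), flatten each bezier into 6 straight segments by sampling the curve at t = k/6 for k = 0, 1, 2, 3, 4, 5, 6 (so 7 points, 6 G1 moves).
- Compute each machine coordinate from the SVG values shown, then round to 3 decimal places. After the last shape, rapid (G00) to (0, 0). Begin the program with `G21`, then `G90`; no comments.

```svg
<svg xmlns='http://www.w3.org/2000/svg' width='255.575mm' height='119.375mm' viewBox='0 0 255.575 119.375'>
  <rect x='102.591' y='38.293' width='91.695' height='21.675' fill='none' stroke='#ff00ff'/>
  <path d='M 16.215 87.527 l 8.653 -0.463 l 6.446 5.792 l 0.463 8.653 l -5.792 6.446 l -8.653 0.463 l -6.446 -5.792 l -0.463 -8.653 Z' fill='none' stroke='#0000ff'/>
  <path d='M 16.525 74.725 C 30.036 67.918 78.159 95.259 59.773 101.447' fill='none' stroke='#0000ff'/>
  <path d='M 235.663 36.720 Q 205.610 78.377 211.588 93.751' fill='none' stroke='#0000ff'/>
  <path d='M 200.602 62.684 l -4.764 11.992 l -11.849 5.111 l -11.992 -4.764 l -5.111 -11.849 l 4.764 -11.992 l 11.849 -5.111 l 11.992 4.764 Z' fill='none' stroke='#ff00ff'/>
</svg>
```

G21
G90
G00 X102.591 Y81.082
M4 S410
G01 X194.286 Y81.082 F1366
G01 X194.286 Y59.407
G01 X102.591 Y59.407
G01 X102.591 Y81.082
M5
G00 X16.215 Y31.848
M4 S768
G01 X24.868 Y32.311 F1691
G01 X31.314 Y26.519
G01 X31.777 Y17.866
G01 X25.985 Y11.420
G01 X17.332 Y10.957
G01 X10.886 Y16.749
G01 X10.423 Y25.402
G01 X16.215 Y31.848
M5
G00 X16.525 Y44.650
M4 S768
G01 X25.697 Y45.464 F1691
G01 X37.828 Y42.123
G01 X50.110 Y36.162
G01 X59.735 Y29.119
G01 X63.892 Y22.529
G01 X59.773 Y17.928
M5
G00 X235.663 Y82.655
M4 S768
G01 X226.646 Y69.499 F1691
G01 X219.631 Y57.804
G01 X214.618 Y47.569
G01 X211.606 Y38.794
G01 X210.596 Y31.479
G01 X211.588 Y25.624
M5
G00 X200.602 Y56.691
M4 S410
G01 X195.838 Y44.699 F1366
G01 X183.989 Y39.588
G01 X171.997 Y44.352
G01 X166.886 Y56.201
G01 X171.650 Y68.193
G01 X183.499 Y73.304
G01 X195.491 Y68.540
G01 X200.602 Y56.691
M5
G00 X0.000 Y0.000

1 u = 1 mm; y_m = 119.375 − y.

[1] `<rect>` rectangle, #ff00ff→score S410 F1366: (102.591,81.082) → (194.286,81.082) → (194.286,59.407) → (102.591,59.407) → (102.591,81.082) (closed)

[2] `<path>` regular polygon, #0000ff→cut S768 F1691: (16.215,31.848) → (24.868,32.311) → (31.314,26.519) → (31.777,17.866) → (25.985,11.420) → (17.332,10.957) → (10.886,16.749) → (10.423,25.402) → (16.215,31.848) (closed)

[3] `<path>` cubic bezier, #0000ff→cut S768 F1691: (16.525,44.650) → (25.697,45.464) → (37.828,42.123) → (50.110,36.162) → (59.735,29.119) → (63.892,22.529) → (59.773,17.928)

[4] `<path>` quadratic bezier, #0000ff→cut S768 F1691: (235.663,82.655) → (226.646,69.499) → (219.631,57.804) → (214.618,47.569) → (211.606,38.794) → (210.596,31.479) → (211.588,25.624)

[5] `<path>` regular polygon, #ff00ff→score S410 F1366: (200.602,56.691) → (195.838,44.699) → (183.989,39.588) → (171.997,44.352) → (166.886,56.201) → (171.650,68.193) → (183.499,73.304) → (195.491,68.540) → (200.602,56.691) (closed)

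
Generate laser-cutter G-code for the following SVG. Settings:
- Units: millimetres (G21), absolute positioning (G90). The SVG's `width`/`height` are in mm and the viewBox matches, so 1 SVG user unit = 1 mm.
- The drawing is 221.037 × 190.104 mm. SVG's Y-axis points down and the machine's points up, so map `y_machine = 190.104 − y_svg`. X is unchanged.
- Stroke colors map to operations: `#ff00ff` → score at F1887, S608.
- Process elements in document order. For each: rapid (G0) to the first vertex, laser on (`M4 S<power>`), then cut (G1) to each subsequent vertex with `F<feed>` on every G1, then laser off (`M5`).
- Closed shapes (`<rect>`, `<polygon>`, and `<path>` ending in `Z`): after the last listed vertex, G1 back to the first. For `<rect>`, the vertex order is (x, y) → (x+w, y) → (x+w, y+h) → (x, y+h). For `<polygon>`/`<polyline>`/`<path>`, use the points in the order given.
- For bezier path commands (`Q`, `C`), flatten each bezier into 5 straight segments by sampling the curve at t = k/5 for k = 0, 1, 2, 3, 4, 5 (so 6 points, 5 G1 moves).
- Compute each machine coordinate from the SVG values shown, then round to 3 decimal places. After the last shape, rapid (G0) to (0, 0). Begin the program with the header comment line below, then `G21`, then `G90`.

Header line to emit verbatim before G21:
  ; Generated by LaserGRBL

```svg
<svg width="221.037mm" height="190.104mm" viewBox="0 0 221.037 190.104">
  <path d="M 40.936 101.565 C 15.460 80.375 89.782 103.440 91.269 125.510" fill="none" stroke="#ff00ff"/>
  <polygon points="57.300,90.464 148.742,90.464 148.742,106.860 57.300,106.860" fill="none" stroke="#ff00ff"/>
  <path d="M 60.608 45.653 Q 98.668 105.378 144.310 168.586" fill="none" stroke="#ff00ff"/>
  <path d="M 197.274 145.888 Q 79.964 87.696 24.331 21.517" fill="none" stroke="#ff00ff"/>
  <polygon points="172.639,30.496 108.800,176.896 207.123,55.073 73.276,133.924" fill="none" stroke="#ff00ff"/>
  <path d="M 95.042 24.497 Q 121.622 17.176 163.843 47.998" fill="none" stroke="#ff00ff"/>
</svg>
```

; Generated by LaserGRBL
G21
G90
G0 X40.936 Y88.539
M4 S608
G1 X36.245 Y96.304 F1887
G1 X47.219 Y95.621 F1887
G1 X65.572 Y88.660 F1887
G1 X83.018 Y77.593 F1887
G1 X91.269 Y64.594 F1887
M5
G0 X57.300 Y99.640
M4 S608
G1 X148.742 Y99.640 F1887
G1 X148.742 Y83.244 F1887
G1 X57.300 Y83.244 F1887
G1 X57.300 Y99.640 F1887
M5
G0 X60.608 Y144.451
M4 S608
G1 X76.135 Y120.422 F1887
G1 X92.269 Y96.114 F1887
G1 X109.010 Y71.527 F1887
G1 X126.356 Y46.662 F1887
G1 X144.310 Y21.518 F1887
M5
G0 X197.274 Y44.216
M4 S608
G1 X152.817 Y67.812 F1887
G1 X113.294 Y92.048 F1887
G1 X78.706 Y116.922 F1887
G1 X49.051 Y142.435 F1887
G1 X24.331 Y168.587 F1887
M5
G0 X172.639 Y159.608
M4 S608
G1 X108.800 Y13.208 F1887
G1 X207.123 Y135.031 F1887
G1 X73.276 Y56.180 F1887
G1 X172.639 Y159.608 F1887
M5
G0 X95.042 Y165.607
M4 S608
G1 X106.300 Y167.010 F1887
G1 X118.809 Y165.361 F1887
G1 X132.569 Y160.661 F1887
G1 X147.580 Y152.909 F1887
G1 X163.843 Y142.106 F1887
M5
G0 X0.000 Y0.000

Since the viewBox matches the mm dimensions, user units are millimetres directly. The only transform is the Y-flip y_m = 190.104 − y_svg.

Shape 1 is a cubic bezier drawn with `<path>`. Its stroke #ff00ff means score at S608, F1887. After flipping Y the toolpath is (40.936,88.539) → (36.245,96.304) → (47.219,95.621) → (65.572,88.660) → (83.018,77.593) → (91.269,64.594).

Shape 2 is a rectangle drawn with `<polygon>`. Its stroke #ff00ff means score at S608, F1887. After flipping Y the toolpath is (57.300,99.640) → (148.742,99.640) → (148.742,83.244) → (57.300,83.244) → (57.300,99.640), returning to the start.

Shape 3 is a quadratic bezier drawn with `<path>`. Its stroke #ff00ff means score at S608, F1887. After flipping Y the toolpath is (60.608,144.451) → (76.135,120.422) → (92.269,96.114) → (109.010,71.527) → (126.356,46.662) → (144.310,21.518).

Shape 4 is a quadratic bezier drawn with `<path>`. Its stroke #ff00ff means score at S608, F1887. After flipping Y the toolpath is (197.274,44.216) → (152.817,67.812) → (113.294,92.048) → (78.706,116.922) → (49.051,142.435) → (24.331,168.587).

Shape 5 is a closed polygon drawn with `<polygon>`. Its stroke #ff00ff means score at S608, F1887. After flipping Y the toolpath is (172.639,159.608) → (108.800,13.208) → (207.123,135.031) → (73.276,56.180) → (172.639,159.608), returning to the start.

Shape 6 is a quadratic bezier drawn with `<path>`. Its stroke #ff00ff means score at S608, F1887. After flipping Y the toolpath is (95.042,165.607) → (106.300,167.010) → (118.809,165.361) → (132.569,160.661) → (147.580,152.909) → (163.843,142.106).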